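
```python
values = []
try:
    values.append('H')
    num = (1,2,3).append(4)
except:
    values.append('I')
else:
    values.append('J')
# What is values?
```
['H', 'I']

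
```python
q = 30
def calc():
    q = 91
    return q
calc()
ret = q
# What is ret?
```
30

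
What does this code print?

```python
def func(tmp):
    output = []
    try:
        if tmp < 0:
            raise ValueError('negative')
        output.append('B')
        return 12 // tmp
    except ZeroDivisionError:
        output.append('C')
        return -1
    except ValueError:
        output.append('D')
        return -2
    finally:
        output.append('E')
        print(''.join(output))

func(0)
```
BCE

tmp=0 causes ZeroDivisionError, caught, finally prints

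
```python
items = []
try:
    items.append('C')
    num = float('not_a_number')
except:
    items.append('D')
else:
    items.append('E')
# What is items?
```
['C', 'D']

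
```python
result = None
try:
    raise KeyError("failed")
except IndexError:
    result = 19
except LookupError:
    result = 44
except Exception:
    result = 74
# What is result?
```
44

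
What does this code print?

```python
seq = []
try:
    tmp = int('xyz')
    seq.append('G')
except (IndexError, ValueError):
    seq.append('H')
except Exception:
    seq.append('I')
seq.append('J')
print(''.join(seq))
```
HJ

ValueError matches tuple containing it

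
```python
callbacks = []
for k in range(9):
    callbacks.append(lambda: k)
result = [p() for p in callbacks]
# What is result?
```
[8, 8, 8, 8, 8, 8, 8, 8, 8]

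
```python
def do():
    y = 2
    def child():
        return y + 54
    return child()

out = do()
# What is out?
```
56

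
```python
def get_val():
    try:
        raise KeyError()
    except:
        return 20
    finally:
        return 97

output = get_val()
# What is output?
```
97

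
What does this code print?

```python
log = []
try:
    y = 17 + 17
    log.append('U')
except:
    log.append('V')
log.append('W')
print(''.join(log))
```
UW

No exception, try block completes normally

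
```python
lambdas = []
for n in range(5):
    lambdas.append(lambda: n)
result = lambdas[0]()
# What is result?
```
4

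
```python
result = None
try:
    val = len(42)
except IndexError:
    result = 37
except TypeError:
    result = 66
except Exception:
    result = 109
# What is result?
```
66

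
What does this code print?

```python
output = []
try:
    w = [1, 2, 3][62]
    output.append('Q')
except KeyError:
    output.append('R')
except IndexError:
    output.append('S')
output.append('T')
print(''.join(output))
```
ST

IndexError is caught by its specific handler, not KeyError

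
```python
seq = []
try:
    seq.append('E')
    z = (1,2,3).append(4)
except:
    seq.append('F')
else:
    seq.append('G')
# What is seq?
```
['E', 'F']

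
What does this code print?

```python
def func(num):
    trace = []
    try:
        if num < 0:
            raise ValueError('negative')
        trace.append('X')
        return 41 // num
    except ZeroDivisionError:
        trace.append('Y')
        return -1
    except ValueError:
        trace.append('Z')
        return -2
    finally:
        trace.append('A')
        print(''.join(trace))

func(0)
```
XYA

num=0 causes ZeroDivisionError, caught, finally prints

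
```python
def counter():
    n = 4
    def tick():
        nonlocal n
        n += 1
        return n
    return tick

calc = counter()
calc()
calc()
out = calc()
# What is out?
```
7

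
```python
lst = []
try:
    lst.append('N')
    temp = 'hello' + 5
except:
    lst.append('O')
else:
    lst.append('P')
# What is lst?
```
['N', 'O']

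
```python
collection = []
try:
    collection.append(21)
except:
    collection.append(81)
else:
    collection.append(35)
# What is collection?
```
[21, 35]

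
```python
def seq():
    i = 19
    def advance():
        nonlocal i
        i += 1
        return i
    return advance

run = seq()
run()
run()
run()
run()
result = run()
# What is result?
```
24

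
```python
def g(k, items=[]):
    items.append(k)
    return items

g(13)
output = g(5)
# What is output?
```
[13, 5]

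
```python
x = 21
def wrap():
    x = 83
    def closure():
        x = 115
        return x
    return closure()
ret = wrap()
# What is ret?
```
115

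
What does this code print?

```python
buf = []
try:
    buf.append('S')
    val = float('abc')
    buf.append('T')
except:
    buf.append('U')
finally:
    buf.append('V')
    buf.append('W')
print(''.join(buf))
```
SUVW

Code before exception runs, then except, then all of finally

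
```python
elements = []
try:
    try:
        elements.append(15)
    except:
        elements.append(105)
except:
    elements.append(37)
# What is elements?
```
[15]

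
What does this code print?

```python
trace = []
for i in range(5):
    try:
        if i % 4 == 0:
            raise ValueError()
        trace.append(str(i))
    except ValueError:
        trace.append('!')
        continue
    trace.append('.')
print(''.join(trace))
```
!1.2.3.!

continue in except skips rest of loop body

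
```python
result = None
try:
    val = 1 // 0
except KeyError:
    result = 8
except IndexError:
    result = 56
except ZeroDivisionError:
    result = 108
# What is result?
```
108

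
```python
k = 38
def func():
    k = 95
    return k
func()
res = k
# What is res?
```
38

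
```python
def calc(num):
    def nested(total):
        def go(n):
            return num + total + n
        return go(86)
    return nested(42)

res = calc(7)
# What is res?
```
135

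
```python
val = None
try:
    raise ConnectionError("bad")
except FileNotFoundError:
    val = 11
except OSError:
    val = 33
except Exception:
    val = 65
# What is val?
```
33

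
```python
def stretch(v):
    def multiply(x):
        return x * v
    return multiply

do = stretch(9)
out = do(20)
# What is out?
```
180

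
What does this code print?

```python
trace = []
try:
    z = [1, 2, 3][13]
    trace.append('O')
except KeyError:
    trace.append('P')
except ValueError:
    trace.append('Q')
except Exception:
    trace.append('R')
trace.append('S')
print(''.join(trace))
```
RS

IndexError not specifically caught, falls to Exception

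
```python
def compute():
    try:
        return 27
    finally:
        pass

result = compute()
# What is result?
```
27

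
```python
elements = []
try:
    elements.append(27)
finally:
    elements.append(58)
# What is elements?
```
[27, 58]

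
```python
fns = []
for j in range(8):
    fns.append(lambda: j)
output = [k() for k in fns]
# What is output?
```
[7, 7, 7, 7, 7, 7, 7, 7]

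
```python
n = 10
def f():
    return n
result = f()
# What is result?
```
10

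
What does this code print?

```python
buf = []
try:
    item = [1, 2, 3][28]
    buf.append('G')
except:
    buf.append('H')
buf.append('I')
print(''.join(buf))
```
HI

Exception raised in try, caught by bare except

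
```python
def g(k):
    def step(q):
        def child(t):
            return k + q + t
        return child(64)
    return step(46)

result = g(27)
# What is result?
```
137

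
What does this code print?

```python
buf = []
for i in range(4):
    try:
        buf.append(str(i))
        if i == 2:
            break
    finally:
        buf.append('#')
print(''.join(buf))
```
0#1#2#

finally runs even when breaking out of loop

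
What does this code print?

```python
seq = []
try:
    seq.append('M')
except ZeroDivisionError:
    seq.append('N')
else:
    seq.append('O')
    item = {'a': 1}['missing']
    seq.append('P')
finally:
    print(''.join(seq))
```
MO

Try succeeds, else appends 'O', KeyError in else is uncaught, finally prints before exception propagates ('P' never appended)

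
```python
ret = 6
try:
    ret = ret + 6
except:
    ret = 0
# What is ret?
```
12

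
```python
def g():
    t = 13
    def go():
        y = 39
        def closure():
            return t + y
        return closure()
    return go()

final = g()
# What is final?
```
52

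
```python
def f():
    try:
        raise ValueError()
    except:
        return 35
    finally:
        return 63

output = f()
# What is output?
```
63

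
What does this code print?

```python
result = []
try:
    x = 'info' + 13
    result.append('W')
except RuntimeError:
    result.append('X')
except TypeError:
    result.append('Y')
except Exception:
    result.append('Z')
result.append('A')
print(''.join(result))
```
YA

TypeError matches before generic Exception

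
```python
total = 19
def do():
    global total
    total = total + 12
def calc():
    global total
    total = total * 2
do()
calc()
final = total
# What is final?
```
62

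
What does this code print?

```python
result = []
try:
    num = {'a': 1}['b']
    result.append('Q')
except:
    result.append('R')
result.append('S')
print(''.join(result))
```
RS

Exception raised in try, caught by bare except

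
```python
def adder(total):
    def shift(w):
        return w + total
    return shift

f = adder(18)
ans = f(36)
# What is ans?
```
54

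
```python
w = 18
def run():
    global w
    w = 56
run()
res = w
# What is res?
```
56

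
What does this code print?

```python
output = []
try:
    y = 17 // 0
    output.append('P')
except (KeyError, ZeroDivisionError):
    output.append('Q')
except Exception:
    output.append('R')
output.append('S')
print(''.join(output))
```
QS

ZeroDivisionError matches tuple containing it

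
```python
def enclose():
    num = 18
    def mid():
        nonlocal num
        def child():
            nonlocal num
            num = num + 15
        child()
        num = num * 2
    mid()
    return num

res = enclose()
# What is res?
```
66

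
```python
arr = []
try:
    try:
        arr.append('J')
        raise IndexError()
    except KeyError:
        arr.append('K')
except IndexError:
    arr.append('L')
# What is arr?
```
['J', 'L']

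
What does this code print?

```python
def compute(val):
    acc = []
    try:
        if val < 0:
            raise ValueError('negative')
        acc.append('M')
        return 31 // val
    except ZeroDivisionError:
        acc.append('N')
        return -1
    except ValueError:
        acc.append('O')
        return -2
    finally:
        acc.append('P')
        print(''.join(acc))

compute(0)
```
MNP

val=0 causes ZeroDivisionError, caught, finally prints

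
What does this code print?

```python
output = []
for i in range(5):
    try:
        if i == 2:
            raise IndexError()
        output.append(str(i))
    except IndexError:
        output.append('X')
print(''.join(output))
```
01X34

Exception on i=2 caught, loop continues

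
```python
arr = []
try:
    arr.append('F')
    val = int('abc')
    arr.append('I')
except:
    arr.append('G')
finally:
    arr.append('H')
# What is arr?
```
['F', 'G', 'H']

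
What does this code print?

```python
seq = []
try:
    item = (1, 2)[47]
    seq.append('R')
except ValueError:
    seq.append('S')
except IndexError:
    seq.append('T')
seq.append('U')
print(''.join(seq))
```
TU

IndexError is caught by its specific handler, not ValueError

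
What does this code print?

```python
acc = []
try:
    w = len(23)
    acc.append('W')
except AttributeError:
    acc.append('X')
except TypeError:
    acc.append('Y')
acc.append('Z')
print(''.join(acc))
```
YZ

TypeError is caught by its specific handler, not AttributeError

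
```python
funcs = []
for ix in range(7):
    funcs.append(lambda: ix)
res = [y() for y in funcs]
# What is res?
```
[6, 6, 6, 6, 6, 6, 6]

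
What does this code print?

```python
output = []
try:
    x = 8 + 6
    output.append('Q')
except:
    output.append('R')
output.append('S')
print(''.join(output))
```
QS

No exception, try block completes normally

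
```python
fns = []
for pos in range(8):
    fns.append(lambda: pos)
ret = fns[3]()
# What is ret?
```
7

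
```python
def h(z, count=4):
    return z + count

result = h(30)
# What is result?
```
34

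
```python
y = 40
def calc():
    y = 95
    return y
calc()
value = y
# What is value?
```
40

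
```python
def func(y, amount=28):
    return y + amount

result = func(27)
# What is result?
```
55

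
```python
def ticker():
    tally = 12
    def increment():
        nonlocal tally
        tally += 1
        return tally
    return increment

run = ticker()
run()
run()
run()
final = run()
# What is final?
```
16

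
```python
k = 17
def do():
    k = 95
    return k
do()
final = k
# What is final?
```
17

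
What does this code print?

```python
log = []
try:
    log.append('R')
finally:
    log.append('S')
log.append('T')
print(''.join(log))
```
RST

try/finally without except, no exception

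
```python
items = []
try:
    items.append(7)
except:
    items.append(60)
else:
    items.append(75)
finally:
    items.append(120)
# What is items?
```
[7, 75, 120]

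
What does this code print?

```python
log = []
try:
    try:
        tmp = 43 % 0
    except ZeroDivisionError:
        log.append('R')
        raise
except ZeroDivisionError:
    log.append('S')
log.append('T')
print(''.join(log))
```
RST

raise without argument re-raises current exception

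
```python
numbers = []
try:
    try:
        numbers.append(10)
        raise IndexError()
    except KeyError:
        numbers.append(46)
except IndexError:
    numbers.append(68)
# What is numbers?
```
[10, 68]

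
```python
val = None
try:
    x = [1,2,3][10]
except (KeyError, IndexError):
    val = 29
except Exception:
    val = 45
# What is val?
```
29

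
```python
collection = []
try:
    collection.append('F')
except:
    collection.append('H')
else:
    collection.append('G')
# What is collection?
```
['F', 'G']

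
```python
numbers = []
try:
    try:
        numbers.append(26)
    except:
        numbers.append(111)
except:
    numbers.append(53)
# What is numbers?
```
[26]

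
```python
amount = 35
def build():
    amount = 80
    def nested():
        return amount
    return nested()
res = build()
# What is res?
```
80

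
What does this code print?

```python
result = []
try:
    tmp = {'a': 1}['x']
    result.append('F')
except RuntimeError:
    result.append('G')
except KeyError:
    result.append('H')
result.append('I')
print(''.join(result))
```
HI

KeyError is caught by its specific handler, not RuntimeError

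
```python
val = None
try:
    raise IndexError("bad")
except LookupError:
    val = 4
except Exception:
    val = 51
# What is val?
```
4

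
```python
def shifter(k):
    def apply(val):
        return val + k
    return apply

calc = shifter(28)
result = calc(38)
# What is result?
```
66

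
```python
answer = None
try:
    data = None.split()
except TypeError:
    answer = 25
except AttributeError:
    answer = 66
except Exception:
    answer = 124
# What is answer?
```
66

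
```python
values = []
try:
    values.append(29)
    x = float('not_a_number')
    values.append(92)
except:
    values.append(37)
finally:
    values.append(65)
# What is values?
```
[29, 37, 65]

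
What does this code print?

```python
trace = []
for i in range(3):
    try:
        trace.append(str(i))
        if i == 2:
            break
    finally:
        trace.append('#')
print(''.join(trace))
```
0#1#2#

finally runs even when breaking out of loop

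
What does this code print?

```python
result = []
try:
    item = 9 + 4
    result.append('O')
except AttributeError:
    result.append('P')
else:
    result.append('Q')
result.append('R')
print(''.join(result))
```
OQR

else block runs when no exception occurs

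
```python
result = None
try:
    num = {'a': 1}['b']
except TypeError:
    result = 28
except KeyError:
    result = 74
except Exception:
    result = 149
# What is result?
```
74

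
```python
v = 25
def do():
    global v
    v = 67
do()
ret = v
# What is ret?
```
67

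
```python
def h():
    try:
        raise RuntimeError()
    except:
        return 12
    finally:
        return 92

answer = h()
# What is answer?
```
92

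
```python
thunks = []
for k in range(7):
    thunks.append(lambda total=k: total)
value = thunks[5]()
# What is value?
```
5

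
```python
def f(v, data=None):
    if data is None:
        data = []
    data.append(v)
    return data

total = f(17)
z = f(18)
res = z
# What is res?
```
[18]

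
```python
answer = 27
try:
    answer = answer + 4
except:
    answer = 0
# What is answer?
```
31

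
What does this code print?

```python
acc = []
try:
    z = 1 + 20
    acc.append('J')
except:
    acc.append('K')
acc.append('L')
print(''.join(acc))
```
JL

No exception, try block completes normally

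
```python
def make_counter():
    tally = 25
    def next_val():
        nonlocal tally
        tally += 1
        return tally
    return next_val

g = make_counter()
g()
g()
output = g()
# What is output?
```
28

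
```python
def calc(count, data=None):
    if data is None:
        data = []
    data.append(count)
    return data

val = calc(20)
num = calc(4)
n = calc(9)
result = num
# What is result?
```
[4]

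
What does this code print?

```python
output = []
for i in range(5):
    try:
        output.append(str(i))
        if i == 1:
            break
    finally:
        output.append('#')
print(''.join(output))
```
0#1#

finally runs even when breaking out of loop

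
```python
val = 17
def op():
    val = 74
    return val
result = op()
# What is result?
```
74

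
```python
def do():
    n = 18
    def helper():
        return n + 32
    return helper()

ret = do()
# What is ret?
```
50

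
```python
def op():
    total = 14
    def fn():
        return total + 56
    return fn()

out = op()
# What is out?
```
70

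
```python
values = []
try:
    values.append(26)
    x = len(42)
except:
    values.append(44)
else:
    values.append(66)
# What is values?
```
[26, 44]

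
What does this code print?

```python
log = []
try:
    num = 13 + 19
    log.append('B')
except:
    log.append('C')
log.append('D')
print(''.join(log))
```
BD

No exception, try block completes normally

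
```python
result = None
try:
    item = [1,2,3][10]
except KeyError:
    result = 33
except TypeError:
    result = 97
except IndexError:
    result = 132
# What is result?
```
132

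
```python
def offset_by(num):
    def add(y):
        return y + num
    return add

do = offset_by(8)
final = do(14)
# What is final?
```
22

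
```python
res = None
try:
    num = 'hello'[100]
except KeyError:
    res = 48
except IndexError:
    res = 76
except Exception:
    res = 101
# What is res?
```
76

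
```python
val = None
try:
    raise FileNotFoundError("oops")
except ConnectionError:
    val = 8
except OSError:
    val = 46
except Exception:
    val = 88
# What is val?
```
46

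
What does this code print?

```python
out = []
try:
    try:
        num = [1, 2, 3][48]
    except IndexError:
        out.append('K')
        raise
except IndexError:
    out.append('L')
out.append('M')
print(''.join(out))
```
KLM

raise without argument re-raises current exception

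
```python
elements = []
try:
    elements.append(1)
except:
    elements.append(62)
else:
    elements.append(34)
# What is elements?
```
[1, 34]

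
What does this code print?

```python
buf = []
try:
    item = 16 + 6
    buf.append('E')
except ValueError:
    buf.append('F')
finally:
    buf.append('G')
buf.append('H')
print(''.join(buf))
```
EGH

finally runs after normal execution too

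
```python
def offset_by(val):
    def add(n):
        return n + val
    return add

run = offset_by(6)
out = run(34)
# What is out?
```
40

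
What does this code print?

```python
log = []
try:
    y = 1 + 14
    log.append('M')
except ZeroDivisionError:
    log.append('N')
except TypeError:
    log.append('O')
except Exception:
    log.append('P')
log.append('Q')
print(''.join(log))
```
MQ

No exception, try block completes normally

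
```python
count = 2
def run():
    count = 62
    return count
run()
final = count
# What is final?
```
2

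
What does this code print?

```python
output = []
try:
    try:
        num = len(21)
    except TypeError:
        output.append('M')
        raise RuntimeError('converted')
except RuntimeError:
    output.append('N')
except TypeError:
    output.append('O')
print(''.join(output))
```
MN

New RuntimeError raised, caught by outer RuntimeError handler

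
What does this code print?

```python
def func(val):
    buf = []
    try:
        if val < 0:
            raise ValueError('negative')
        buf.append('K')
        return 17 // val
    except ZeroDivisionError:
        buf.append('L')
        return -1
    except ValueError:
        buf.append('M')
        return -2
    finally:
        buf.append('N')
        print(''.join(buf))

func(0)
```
KLN

val=0 causes ZeroDivisionError, caught, finally prints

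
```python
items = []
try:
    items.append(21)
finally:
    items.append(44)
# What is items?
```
[21, 44]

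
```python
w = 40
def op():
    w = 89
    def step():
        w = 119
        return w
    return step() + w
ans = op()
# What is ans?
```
208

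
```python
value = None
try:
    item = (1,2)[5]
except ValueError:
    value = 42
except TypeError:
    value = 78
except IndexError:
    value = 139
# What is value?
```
139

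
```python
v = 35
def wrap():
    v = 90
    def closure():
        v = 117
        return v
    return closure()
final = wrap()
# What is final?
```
117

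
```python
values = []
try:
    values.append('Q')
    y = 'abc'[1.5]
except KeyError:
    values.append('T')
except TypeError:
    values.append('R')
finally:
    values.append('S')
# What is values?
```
['Q', 'R', 'S']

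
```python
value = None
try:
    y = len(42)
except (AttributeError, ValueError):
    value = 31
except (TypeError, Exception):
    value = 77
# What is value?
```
77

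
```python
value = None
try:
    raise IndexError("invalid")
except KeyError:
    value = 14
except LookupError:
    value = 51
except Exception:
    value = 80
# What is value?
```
51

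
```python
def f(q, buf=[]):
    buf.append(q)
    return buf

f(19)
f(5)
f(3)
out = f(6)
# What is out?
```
[19, 5, 3, 6]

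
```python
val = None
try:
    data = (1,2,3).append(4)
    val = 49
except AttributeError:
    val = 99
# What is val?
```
99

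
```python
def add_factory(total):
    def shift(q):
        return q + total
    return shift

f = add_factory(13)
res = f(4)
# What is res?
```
17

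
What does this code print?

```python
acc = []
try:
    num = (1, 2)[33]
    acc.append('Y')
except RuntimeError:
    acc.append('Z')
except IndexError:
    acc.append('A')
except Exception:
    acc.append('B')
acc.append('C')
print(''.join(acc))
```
AC

IndexError matches before generic Exception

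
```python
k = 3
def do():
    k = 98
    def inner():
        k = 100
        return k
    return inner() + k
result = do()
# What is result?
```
198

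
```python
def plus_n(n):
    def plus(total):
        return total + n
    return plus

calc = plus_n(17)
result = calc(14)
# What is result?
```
31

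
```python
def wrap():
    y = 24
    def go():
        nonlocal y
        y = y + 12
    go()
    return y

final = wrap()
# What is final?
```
36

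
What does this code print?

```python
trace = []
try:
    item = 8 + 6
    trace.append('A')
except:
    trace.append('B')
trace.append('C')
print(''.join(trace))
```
AC

No exception, try block completes normally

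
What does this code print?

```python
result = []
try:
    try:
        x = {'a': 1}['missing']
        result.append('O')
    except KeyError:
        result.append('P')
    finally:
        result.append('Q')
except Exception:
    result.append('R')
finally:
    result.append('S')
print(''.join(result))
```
PQS

Both finally blocks run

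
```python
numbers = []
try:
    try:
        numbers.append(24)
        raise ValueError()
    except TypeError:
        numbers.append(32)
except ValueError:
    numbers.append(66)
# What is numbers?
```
[24, 66]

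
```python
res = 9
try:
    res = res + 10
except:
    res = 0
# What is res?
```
19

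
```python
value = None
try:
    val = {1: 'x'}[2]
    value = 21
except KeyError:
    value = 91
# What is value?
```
91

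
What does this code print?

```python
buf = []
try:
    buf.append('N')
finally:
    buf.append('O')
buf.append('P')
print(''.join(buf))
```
NOP

try/finally without except, no exception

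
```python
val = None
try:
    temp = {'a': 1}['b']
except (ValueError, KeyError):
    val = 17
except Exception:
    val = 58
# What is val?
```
17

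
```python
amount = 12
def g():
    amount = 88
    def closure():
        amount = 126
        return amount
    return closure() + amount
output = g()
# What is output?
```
214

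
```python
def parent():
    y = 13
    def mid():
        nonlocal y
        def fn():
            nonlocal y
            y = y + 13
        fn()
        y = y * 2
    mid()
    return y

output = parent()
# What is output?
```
52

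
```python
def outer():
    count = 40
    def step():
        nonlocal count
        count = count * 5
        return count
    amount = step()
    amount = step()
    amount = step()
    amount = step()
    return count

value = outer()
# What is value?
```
25000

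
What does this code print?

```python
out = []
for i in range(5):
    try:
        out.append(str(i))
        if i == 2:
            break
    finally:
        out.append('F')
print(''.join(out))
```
0F1F2F

finally runs even when breaking out of loop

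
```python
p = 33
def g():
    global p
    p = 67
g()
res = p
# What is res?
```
67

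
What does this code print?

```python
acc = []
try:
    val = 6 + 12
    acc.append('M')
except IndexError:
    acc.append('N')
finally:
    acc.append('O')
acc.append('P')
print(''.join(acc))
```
MOP

finally runs after normal execution too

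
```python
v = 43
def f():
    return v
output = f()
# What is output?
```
43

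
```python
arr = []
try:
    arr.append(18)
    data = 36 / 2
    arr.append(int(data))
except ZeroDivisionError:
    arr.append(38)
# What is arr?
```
[18, 18]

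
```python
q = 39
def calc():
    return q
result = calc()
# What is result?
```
39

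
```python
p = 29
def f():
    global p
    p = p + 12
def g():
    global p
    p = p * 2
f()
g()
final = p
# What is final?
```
82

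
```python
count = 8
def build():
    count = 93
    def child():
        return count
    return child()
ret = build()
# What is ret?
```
93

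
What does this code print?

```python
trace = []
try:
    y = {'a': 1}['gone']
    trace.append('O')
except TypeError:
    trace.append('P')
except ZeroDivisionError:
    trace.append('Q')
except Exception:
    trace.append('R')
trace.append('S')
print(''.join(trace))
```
RS

KeyError not specifically caught, falls to Exception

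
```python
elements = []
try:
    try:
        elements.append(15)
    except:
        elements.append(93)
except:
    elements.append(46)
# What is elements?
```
[15]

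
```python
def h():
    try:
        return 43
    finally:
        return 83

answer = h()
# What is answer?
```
83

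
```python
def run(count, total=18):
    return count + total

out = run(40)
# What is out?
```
58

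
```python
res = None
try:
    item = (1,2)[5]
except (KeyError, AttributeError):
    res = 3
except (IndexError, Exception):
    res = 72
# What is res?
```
72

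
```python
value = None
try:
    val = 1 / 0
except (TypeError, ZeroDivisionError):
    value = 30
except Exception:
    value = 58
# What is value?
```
30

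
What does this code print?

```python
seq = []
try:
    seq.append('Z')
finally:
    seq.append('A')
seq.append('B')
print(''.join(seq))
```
ZAB

try/finally without except, no exception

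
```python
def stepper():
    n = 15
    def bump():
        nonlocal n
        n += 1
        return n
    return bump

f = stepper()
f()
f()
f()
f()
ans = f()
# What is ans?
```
20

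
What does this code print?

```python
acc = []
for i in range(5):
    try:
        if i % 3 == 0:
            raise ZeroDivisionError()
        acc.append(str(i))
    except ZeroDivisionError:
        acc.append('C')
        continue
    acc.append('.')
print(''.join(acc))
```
C1.2.C4.

continue in except skips rest of loop body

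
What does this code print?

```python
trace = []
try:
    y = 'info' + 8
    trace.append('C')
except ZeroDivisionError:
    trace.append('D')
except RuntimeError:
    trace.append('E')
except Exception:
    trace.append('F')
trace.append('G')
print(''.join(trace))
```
FG

TypeError not specifically caught, falls to Exception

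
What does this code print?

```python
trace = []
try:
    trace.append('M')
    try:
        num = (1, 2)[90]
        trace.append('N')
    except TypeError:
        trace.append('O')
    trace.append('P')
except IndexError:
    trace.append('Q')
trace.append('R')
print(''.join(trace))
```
MQR

Inner handler doesn't match, propagates to outer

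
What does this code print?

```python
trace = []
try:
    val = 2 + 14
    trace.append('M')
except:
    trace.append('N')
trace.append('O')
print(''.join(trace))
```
MO

No exception, try block completes normally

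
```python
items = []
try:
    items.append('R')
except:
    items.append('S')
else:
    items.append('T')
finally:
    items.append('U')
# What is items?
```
['R', 'T', 'U']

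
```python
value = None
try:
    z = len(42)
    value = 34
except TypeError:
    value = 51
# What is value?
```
51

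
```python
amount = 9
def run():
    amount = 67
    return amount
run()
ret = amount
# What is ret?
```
9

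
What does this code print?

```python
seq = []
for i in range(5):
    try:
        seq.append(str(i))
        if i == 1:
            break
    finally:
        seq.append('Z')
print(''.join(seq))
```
0Z1Z

finally runs even when breaking out of loop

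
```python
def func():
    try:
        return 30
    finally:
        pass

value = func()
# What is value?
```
30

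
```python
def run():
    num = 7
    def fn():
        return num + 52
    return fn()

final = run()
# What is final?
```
59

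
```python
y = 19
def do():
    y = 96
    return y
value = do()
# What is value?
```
96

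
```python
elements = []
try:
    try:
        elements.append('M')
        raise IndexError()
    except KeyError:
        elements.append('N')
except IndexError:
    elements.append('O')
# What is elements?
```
['M', 'O']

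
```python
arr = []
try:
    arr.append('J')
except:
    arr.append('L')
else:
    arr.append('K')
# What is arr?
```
['J', 'K']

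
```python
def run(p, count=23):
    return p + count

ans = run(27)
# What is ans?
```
50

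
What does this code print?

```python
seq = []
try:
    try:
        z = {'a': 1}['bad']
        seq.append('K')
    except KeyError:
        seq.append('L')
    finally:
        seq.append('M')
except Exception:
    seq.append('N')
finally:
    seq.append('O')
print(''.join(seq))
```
LMO

Both finally blocks run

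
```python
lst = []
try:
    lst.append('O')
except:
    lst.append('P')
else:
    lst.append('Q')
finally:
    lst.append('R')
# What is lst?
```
['O', 'Q', 'R']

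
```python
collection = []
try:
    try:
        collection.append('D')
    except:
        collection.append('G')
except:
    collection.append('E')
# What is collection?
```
['D']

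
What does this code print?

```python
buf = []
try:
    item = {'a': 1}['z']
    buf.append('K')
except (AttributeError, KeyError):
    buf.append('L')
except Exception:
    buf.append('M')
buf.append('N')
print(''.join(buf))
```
LN

KeyError matches tuple containing it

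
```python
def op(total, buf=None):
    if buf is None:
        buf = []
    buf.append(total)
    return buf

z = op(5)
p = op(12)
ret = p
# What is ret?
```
[12]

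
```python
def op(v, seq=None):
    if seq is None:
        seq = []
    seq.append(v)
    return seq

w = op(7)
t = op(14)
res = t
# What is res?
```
[14]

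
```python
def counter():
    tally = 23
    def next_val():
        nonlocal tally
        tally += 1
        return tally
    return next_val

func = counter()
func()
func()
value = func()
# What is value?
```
26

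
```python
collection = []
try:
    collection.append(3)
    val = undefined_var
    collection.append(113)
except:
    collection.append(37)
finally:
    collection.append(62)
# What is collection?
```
[3, 37, 62]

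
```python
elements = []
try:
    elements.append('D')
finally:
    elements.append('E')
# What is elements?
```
['D', 'E']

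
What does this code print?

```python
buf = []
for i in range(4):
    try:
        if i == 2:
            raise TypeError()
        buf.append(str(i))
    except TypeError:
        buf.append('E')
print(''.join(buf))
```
01E3

Exception on i=2 caught, loop continues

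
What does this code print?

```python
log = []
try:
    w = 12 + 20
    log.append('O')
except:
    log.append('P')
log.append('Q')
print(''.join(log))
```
OQ

No exception, try block completes normally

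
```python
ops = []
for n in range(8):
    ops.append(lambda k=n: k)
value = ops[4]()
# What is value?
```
4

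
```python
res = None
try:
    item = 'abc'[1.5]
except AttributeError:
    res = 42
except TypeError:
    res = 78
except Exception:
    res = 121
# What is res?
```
78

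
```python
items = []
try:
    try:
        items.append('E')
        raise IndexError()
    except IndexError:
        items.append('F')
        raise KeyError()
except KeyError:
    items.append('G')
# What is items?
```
['E', 'F', 'G']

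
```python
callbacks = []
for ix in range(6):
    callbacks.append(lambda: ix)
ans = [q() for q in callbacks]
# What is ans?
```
[5, 5, 5, 5, 5, 5]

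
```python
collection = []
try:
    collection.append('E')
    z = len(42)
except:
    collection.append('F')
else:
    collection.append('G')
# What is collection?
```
['E', 'F']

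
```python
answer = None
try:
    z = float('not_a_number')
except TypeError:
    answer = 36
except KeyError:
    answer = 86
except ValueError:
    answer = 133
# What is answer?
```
133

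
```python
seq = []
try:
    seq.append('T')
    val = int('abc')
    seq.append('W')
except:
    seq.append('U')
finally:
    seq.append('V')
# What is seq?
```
['T', 'U', 'V']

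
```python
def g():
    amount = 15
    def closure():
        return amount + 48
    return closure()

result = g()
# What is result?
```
63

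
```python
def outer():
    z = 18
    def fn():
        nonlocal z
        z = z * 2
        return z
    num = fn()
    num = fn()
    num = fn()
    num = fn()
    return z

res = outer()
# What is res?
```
288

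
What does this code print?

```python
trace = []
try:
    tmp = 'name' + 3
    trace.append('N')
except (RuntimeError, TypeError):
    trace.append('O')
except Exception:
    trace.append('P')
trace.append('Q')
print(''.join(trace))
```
OQ

TypeError matches tuple containing it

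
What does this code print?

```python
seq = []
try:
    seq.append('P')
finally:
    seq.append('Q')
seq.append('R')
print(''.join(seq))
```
PQR

try/finally without except, no exception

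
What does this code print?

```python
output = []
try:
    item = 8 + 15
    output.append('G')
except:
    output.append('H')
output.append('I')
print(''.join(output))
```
GI

No exception, try block completes normally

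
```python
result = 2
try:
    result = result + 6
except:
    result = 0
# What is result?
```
8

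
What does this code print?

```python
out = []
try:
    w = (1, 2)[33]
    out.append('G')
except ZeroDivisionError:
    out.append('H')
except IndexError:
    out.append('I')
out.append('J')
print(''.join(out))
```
IJ

IndexError is caught by its specific handler, not ZeroDivisionError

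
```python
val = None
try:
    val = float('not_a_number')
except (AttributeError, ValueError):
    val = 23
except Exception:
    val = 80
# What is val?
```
23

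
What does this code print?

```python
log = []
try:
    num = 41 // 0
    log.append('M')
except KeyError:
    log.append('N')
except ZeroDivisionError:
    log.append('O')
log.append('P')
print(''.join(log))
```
OP

ZeroDivisionError is caught by its specific handler, not KeyError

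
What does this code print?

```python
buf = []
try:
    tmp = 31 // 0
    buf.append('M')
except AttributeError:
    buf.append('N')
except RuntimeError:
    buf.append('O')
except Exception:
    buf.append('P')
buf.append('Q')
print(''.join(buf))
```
PQ

ZeroDivisionError not specifically caught, falls to Exception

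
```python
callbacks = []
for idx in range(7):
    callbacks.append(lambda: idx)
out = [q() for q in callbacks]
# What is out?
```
[6, 6, 6, 6, 6, 6, 6]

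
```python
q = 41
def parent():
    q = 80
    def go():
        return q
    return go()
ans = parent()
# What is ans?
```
80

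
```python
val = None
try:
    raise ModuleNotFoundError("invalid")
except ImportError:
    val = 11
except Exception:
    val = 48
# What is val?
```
11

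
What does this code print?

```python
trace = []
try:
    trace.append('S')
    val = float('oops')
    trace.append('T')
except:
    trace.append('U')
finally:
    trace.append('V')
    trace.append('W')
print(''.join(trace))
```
SUVW

Code before exception runs, then except, then all of finally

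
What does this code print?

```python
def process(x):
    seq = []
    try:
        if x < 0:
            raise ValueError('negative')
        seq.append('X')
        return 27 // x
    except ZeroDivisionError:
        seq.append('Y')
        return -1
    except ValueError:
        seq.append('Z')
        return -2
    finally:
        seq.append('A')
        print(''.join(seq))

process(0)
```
XYA

x=0 causes ZeroDivisionError, caught, finally prints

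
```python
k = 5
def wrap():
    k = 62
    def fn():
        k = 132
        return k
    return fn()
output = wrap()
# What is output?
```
132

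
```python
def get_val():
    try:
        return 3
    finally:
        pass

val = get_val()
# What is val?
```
3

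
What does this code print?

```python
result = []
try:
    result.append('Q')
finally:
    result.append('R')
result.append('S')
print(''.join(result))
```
QRS

try/finally without except, no exception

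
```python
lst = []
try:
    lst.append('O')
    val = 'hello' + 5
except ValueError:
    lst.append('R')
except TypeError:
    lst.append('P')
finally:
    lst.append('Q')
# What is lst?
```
['O', 'P', 'Q']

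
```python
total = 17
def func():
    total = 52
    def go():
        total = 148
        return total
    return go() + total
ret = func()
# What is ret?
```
200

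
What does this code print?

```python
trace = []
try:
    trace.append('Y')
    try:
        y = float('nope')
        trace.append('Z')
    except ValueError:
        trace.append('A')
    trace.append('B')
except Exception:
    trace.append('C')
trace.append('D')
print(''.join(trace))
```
YABD

Inner exception caught by inner handler, outer continues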